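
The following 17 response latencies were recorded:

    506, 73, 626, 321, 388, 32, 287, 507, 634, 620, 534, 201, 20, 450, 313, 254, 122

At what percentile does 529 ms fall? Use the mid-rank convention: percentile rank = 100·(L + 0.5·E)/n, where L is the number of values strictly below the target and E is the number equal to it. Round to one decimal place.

76.5

Sorted: 20, 32, 73, 122, 201, 254, 287, 313, 321, 388, 450, 506, 507, 534, 620, 626, 634.
Count below 529: L = 13; count equal: E = 0; n = 17.
Percentile rank = 100·(13 + 0.5·0)/17 = 100·13/17 = 76.47.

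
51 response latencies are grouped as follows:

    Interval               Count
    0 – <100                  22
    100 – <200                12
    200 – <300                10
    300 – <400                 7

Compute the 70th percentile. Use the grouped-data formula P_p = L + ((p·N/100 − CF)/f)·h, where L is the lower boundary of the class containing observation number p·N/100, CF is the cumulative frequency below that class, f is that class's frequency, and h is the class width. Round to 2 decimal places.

217.00

N = 51; target position k = 70/100 · 51 = 35.7.
Cumulative frequencies: 22, 34, 44, 51.
Observation 35.7 falls in the class 200 – <300.
L = 200, CF = 34, f = 10, h = 100.
P70 = 200 + ((35.7 − 34)/10)·100 = 200 + 17 = 217.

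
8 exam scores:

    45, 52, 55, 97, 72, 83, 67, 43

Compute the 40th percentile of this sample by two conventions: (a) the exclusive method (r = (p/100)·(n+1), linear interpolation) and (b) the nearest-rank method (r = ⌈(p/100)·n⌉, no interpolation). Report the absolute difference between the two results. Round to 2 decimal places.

1.20

Sorted: 43, 45, 52, 55, 67, 72, 83, 97.
n = 8.
(a) r = 3.6; between ranks 3 (52) and 4 (55): 53.8.
(b) the nearest-rank method: rank 4 → 55.
|53.8 − 55| = 1.2.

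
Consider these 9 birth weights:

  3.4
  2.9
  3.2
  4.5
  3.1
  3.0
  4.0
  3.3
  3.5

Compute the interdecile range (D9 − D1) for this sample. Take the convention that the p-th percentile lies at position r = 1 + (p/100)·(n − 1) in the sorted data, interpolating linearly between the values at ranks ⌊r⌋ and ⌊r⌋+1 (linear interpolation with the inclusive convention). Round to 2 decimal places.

Sorted: 2.9, 3.0, 3.1, 3.2, 3.3, 3.4, 3.5, 4.0, 4.5.
n = 9.
P10: r = 1.8; ranks 1–2 are 2.9, 3.0; interpolating gives 2.98.
P90: r = 8.2; ranks 8–9 are 4.0, 4.5; interpolating gives 4.1.
Difference: 4.1 − 2.98 = 1.12.

1.12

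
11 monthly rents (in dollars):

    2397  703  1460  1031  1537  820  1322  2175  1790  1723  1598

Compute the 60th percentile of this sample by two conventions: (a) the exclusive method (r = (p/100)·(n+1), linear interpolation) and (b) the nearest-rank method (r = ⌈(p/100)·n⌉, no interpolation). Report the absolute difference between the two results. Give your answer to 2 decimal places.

25.00

Sorted: 703, 820, 1031, 1322, 1460, 1537, 1598, 1723, 1790, 2175, 2397.
n = 11.
(a) r = 7.2; between ranks 7 (1598) and 8 (1723): 1623.
(b) the nearest-rank method: rank 7 → 1598.
|1623 − 1598| = 25.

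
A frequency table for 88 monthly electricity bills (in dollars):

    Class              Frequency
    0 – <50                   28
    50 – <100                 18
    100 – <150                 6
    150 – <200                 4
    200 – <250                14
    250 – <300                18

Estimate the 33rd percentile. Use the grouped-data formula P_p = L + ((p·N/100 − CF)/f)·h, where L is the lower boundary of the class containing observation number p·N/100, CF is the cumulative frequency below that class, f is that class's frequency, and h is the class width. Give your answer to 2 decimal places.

52.89

N = 88; target position k = 33/100 · 88 = 29.04.
Cumulative frequencies: 28, 46, 52, 56, 70, 88.
Observation 29.04 falls in the class 50 – <100.
L = 50, CF = 28, f = 18, h = 50.
P33 = 50 + ((29.04 − 28)/18)·50 = 50 + 2.88889 = 52.8889.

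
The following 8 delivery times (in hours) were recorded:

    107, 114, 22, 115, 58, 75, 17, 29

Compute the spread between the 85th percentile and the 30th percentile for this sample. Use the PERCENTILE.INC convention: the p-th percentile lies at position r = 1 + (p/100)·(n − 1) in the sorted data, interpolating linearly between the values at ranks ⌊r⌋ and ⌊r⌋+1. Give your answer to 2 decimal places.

Sorted: 17, 22, 29, 58, 75, 107, 114, 115.
n = 8.
P30: r = 3.1; ranks 3–4 are 29, 58; interpolating gives 31.9.
P85: r = 6.95; ranks 6–7 are 107, 114; interpolating gives 113.65.
Difference: 113.65 − 31.9 = 81.75.

81.75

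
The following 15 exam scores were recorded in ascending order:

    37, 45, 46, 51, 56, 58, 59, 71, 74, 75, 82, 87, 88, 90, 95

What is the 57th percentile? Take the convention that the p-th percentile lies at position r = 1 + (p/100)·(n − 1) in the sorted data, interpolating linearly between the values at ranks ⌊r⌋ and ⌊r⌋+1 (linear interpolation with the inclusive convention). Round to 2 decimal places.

n = 15.
r = 1 + (57/100)·(15 − 1) = 1 + 7.98 = 8.98.
Rank 8 is 71 and rank 9 is 74.
Interpolate: 71 + 0.98·(74 − 71) = 71 + 0.98·3 = 73.94.

73.94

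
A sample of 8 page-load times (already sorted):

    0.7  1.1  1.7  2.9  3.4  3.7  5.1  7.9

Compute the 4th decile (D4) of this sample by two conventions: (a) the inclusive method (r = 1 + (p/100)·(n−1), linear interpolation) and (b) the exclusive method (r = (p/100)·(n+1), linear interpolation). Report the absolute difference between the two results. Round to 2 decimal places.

n = 8.
(a) r = 3.8; between ranks 3 (1.7) and 4 (2.9): 2.66.
(b) r = 3.6; between ranks 3 (1.7) and 4 (2.9): 2.42.
|2.66 − 2.42| = 0.24.

0.24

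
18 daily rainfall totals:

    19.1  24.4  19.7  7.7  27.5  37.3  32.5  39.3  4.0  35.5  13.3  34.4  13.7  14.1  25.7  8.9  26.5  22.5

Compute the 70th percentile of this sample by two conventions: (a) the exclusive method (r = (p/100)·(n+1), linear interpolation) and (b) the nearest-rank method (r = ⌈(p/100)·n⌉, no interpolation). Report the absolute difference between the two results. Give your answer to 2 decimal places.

1.50

Sorted: 4.0, 7.7, 8.9, 13.3, 13.7, 14.1, 19.1, 19.7, 22.5, 24.4, 25.7, 26.5, 27.5, 32.5, 34.4, 35.5, 37.3, 39.3.
n = 18.
(a) r = 13.3; between ranks 13 (27.5) and 14 (32.5): 29.
(b) the nearest-rank method: rank 13 → 27.5.
|29 − 27.5| = 1.5.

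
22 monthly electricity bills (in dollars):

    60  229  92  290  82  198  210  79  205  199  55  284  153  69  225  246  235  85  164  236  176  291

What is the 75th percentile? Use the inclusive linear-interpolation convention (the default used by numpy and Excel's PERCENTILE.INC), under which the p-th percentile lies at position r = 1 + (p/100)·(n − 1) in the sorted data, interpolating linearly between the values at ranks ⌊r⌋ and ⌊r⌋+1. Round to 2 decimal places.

233.50

Sorted: 55, 60, 69, 79, 82, 85, 92, 153, 164, 176, 198, 199, 205, 210, 225, 229, 235, 236, 246, 284, 290, 291.
n = 22.
r = 1 + (75/100)·(22 − 1) = 1 + 15.75 = 16.75.
Rank 16 is 229 and rank 17 is 235.
Interpolate: 229 + 0.75·(235 − 229) = 229 + 0.75·6 = 233.5.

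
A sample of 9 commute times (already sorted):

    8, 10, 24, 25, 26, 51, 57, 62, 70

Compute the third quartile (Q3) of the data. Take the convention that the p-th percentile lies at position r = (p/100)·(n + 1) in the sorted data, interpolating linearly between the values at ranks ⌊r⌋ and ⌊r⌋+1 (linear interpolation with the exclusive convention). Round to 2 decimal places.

n = 9.
r = (75/100)·(9 + 1) = 7.5.
Rank 7 is 57 and rank 8 is 62.
Interpolate: 57 + 0.5·(62 − 57) = 57 + 0.5·5 = 59.5.

59.50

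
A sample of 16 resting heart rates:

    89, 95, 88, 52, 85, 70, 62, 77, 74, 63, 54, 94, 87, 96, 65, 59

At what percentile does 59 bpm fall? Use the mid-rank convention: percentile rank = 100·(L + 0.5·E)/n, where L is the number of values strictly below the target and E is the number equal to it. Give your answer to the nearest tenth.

Sorted: 52, 54, 59, 62, 63, 65, 70, 74, 77, 85, 87, 88, 89, 94, 95, 96.
Count below 59: L = 2; count equal: E = 1; n = 16.
Percentile rank = 100·(2 + 0.5·1)/16 = 100·2.5/16 = 15.62.

15.6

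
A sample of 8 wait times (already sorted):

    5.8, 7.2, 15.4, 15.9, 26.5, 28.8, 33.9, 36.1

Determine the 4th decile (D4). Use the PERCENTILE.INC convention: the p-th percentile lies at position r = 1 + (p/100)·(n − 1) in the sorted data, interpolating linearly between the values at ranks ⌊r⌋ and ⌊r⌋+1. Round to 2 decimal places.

n = 8.
r = 1 + (40/100)·(8 − 1) = 1 + 2.8 = 3.8.
Rank 3 is 15.4 and rank 4 is 15.9.
Interpolate: 15.4 + 0.8·(15.9 − 15.4) = 15.4 + 0.8·0.5 = 15.8.

15.80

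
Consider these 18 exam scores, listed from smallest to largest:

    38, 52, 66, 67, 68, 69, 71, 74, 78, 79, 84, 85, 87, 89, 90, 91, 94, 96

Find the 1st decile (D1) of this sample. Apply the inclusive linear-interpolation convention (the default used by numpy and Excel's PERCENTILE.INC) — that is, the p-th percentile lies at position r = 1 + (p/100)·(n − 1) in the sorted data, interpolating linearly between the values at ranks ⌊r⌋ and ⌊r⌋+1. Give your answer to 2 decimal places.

61.80

n = 18.
r = 1 + (10/100)·(18 − 1) = 1 + 1.7 = 2.7.
Rank 2 is 52 and rank 3 is 66.
Interpolate: 52 + 0.7·(66 − 52) = 52 + 0.7·14 = 61.8.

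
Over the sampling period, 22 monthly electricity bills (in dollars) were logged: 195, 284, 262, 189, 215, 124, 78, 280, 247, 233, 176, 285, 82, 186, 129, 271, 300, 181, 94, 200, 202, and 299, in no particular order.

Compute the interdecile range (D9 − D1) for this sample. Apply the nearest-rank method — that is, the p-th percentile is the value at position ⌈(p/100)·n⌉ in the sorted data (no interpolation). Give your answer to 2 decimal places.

191.00

Sorted: 78, 82, 94, 124, 129, 176, 181, 186, 189, 195, 200, 202, 215, 233, 247, 262, 271, 280, 284, 285, 299, 300.
n = 22.
P10: rank ⌈10/100·22⌉ = 3 → 94.
P90: rank ⌈90/100·22⌉ = 20 → 285.
Difference: 285 − 94 = 191.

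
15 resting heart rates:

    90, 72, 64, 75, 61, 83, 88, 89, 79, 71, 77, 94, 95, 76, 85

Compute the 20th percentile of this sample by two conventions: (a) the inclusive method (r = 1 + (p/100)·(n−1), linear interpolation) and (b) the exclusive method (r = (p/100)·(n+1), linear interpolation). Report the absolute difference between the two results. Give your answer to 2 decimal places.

0.60

Sorted: 61, 64, 71, 72, 75, 76, 77, 79, 83, 85, 88, 89, 90, 94, 95.
n = 15.
(a) r = 3.8; between ranks 3 (71) and 4 (72): 71.8.
(b) r = 3.2; between ranks 3 (71) and 4 (72): 71.2.
|71.8 − 71.2| = 0.6.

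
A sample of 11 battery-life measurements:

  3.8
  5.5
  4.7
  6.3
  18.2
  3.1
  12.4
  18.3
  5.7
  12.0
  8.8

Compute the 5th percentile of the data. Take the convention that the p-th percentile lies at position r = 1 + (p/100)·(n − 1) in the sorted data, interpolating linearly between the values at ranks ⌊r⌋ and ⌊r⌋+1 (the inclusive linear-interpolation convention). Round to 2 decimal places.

Sorted: 3.1, 3.8, 4.7, 5.5, 5.7, 6.3, 8.8, 12.0, 12.4, 18.2, 18.3.
n = 11.
r = 1 + (5/100)·(11 − 1) = 1 + 0.5 = 1.5.
Rank 1 is 3.1 and rank 2 is 3.8.
Interpolate: 3.1 + 0.5·(3.8 − 3.1) = 3.1 + 0.5·0.7 = 3.45.

3.45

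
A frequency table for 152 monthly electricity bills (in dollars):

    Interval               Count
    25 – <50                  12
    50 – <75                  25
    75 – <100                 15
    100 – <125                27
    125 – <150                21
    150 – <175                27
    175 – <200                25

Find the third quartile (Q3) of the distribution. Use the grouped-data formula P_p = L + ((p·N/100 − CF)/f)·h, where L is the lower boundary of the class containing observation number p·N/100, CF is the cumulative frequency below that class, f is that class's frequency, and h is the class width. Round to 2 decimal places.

N = 152; target position k = 75/100 · 152 = 114.
Cumulative frequencies: 12, 37, 52, 79, 100, 127, 152.
Observation 114 falls in the class 150 – <175.
L = 150, CF = 100, f = 27, h = 25.
P75 = 150 + ((114 − 100)/27)·25 = 150 + 12.963 = 162.963.

162.96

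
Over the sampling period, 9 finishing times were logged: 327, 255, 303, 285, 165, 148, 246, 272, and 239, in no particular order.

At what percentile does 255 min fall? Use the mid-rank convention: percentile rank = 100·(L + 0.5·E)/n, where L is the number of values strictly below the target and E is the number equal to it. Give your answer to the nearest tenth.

Sorted: 148, 165, 239, 246, 255, 272, 285, 303, 327.
Count below 255: L = 4; count equal: E = 1; n = 9.
Percentile rank = 100·(4 + 0.5·1)/9 = 100·4.5/9 = 50.

50.0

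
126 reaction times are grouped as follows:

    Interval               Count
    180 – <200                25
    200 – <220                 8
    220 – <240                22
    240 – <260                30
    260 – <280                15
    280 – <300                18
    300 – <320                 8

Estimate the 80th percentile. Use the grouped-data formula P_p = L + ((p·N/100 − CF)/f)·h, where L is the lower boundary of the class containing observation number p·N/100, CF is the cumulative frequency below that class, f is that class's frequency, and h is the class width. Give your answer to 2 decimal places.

280.89

N = 126; target position k = 80/100 · 126 = 100.8.
Cumulative frequencies: 25, 33, 55, 85, 100, 118, 126.
Observation 100.8 falls in the class 280 – <300.
L = 280, CF = 100, f = 18, h = 20.
P80 = 280 + ((100.8 − 100)/18)·20 = 280 + 0.888889 = 280.889.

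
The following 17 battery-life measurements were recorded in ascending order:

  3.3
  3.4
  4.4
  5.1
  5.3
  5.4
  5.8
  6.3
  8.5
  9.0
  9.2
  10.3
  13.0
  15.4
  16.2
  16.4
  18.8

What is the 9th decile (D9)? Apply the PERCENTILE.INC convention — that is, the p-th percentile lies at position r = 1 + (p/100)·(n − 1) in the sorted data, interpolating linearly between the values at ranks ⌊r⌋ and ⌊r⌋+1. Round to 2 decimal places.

16.28

n = 17.
r = 1 + (90/100)·(17 − 1) = 1 + 14.4 = 15.4.
Rank 15 is 16.2 and rank 16 is 16.4.
Interpolate: 16.2 + 0.4·(16.4 − 16.2) = 16.2 + 0.4·0.2 = 16.28.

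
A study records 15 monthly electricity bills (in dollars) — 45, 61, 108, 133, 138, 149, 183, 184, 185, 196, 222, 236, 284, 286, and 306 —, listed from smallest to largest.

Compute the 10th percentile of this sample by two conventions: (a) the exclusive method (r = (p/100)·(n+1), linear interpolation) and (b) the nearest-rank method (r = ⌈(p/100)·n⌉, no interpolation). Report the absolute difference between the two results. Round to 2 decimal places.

n = 15.
(a) r = 1.6; between ranks 1 (45) and 2 (61): 54.6.
(b) the nearest-rank method: rank 2 → 61.
|54.6 − 61| = 6.4.

6.40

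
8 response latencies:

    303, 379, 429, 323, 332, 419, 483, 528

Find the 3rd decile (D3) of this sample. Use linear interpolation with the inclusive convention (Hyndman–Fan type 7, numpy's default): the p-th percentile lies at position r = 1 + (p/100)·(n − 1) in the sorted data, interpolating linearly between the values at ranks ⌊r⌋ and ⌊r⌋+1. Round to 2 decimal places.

336.70

Sorted: 303, 323, 332, 379, 419, 429, 483, 528.
n = 8.
r = 1 + (30/100)·(8 − 1) = 1 + 2.1 = 3.1.
Rank 3 is 332 and rank 4 is 379.
Interpolate: 332 + 0.1·(379 − 332) = 332 + 0.1·47 = 336.7.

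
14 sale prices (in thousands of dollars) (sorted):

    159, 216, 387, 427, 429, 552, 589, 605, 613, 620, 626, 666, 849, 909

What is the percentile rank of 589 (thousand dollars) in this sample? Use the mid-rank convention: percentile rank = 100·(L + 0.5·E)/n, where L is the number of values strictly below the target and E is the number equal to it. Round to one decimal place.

Count below 589: L = 6; count equal: E = 1; n = 14.
Percentile rank = 100·(6 + 0.5·1)/14 = 100·6.5/14 = 46.43.

46.4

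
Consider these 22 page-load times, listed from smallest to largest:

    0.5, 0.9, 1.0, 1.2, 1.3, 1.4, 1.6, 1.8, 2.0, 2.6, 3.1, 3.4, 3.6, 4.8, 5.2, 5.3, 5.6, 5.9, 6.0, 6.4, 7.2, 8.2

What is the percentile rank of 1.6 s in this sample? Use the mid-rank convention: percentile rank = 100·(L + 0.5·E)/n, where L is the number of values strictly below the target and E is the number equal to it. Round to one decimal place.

29.5

Count below 1.6: L = 6; count equal: E = 1; n = 22.
Percentile rank = 100·(6 + 0.5·1)/22 = 100·6.5/22 = 29.55.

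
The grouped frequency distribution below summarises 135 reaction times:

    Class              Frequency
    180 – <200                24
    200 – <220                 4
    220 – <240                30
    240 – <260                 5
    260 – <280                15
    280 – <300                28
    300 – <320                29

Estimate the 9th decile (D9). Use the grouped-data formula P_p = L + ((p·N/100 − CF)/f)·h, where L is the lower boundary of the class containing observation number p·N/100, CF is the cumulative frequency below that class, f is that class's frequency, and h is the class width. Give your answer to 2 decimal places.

310.69

N = 135; target position k = 90/100 · 135 = 121.5.
Cumulative frequencies: 24, 28, 58, 63, 78, 106, 135.
Observation 121.5 falls in the class 300 – <320.
L = 300, CF = 106, f = 29, h = 20.
P90 = 300 + ((121.5 − 106)/29)·20 = 300 + 10.6897 = 310.69.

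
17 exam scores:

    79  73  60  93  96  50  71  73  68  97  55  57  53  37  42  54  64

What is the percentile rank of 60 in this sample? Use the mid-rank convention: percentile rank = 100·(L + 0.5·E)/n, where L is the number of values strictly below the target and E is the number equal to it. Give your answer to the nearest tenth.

44.1

Sorted: 37, 42, 50, 53, 54, 55, 57, 60, 64, 68, 71, 73, 73, 79, 93, 96, 97.
Count below 60: L = 7; count equal: E = 1; n = 17.
Percentile rank = 100·(7 + 0.5·1)/17 = 100·7.5/17 = 44.12.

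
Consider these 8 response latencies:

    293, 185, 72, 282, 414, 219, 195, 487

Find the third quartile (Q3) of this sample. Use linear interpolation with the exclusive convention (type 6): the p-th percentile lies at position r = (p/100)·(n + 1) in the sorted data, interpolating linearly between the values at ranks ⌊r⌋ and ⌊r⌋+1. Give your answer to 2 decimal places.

Sorted: 72, 185, 195, 219, 282, 293, 414, 487.
n = 8.
r = (75/100)·(8 + 1) = 6.75.
Rank 6 is 293 and rank 7 is 414.
Interpolate: 293 + 0.75·(414 − 293) = 293 + 0.75·121 = 383.75.

383.75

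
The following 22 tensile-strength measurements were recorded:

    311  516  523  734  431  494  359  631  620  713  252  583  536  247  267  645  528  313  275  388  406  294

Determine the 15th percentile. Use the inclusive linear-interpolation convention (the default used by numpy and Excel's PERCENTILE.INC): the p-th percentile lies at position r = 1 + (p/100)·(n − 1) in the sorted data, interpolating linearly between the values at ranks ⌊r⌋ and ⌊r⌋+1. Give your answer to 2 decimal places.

Sorted: 247, 252, 267, 275, 294, 311, 313, 359, 388, 406, 431, 494, 516, 523, 528, 536, 583, 620, 631, 645, 713, 734.
n = 22.
r = 1 + (15/100)·(22 − 1) = 1 + 3.15 = 4.15.
Rank 4 is 275 and rank 5 is 294.
Interpolate: 275 + 0.15·(294 − 275) = 275 + 0.15·19 = 277.85.

277.85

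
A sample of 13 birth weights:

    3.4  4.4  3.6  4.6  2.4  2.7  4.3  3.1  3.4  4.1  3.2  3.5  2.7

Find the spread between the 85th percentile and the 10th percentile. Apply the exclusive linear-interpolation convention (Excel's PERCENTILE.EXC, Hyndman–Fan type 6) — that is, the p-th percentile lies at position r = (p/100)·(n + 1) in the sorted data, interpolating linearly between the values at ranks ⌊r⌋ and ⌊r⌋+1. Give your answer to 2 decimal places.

Sorted: 2.4, 2.7, 2.7, 3.1, 3.2, 3.4, 3.4, 3.5, 3.6, 4.1, 4.3, 4.4, 4.6.
n = 13.
P10: r = 1.4; ranks 1–2 are 2.4, 2.7; interpolating gives 2.52.
P85: r = 11.9; ranks 11–12 are 4.3, 4.4; interpolating gives 4.39.
Difference: 4.39 − 2.52 = 1.87.

1.87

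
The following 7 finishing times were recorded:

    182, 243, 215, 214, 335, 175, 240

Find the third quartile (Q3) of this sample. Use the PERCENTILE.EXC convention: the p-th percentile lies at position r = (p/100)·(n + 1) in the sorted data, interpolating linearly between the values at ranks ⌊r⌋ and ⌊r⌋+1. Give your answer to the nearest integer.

243

Sorted: 175, 182, 214, 215, 240, 243, 335.
n = 7.
r = (75/100)·(7 + 1) = 6.
r is an integer, so P75 is the value at rank 6: 243.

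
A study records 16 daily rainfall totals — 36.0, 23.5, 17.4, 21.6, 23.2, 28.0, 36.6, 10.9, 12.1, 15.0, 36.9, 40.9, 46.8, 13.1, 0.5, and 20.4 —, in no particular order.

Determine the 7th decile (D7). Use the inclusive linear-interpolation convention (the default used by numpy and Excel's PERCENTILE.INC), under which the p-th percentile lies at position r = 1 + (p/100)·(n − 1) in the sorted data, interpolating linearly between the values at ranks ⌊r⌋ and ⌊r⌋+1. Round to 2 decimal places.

Sorted: 0.5, 10.9, 12.1, 13.1, 15.0, 17.4, 20.4, 21.6, 23.2, 23.5, 28.0, 36.0, 36.6, 36.9, 40.9, 46.8.
n = 16.
r = 1 + (70/100)·(16 − 1) = 1 + 10.5 = 11.5.
Rank 11 is 28.0 and rank 12 is 36.0.
Interpolate: 28.0 + 0.5·(36.0 − 28.0) = 28.0 + 0.5·8 = 32.

32.00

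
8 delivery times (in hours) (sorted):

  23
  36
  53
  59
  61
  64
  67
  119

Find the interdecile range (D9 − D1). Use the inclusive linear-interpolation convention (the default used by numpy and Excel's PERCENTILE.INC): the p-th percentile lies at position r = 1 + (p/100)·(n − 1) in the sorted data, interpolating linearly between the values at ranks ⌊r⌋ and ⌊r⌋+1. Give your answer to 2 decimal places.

50.50

n = 8.
P10: r = 1.7; ranks 1–2 are 23, 36; interpolating gives 32.1.
P90: r = 7.3; ranks 7–8 are 67, 119; interpolating gives 82.6.
Difference: 82.6 − 32.1 = 50.5.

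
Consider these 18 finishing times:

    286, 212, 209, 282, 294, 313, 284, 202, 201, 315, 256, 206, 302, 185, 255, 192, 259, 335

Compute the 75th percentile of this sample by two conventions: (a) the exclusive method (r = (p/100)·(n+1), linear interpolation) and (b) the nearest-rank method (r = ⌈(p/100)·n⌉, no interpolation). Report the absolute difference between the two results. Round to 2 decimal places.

2.00

Sorted: 185, 192, 201, 202, 206, 209, 212, 255, 256, 259, 282, 284, 286, 294, 302, 313, 315, 335.
n = 18.
(a) r = 14.25; between ranks 14 (294) and 15 (302): 296.
(b) the nearest-rank method: rank 14 → 294.
|296 − 294| = 2.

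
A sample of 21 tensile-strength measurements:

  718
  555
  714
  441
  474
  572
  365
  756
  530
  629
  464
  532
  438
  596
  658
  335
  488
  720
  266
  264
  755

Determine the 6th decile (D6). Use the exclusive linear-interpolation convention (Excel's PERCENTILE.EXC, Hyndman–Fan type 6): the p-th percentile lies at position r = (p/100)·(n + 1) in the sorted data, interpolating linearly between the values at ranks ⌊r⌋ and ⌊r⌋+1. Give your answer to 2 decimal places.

Sorted: 264, 266, 335, 365, 438, 441, 464, 474, 488, 530, 532, 555, 572, 596, 629, 658, 714, 718, 720, 755, 756.
n = 21.
r = (60/100)·(21 + 1) = 13.2.
Rank 13 is 572 and rank 14 is 596.
Interpolate: 572 + 0.2·(596 − 572) = 572 + 0.2·24 = 576.8.

576.80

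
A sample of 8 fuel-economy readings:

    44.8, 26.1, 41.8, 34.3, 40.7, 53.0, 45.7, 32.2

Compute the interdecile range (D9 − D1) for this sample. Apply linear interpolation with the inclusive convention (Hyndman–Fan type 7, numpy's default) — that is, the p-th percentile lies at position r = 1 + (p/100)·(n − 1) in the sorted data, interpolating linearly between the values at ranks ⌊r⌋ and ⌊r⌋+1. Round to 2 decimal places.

17.52

Sorted: 26.1, 32.2, 34.3, 40.7, 41.8, 44.8, 45.7, 53.0.
n = 8.
P10: r = 1.7; ranks 1–2 are 26.1, 32.2; interpolating gives 30.37.
P90: r = 7.3; ranks 7–8 are 45.7, 53.0; interpolating gives 47.89.
Difference: 47.89 − 30.37 = 17.52.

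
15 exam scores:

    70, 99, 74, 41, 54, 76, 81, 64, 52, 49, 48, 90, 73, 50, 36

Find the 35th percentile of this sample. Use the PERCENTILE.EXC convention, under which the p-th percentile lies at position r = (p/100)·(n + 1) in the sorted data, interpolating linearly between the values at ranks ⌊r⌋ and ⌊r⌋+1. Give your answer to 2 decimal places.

Sorted: 36, 41, 48, 49, 50, 52, 54, 64, 70, 73, 74, 76, 81, 90, 99.
n = 15.
r = (35/100)·(15 + 1) = 5.6.
Rank 5 is 50 and rank 6 is 52.
Interpolate: 50 + 0.6·(52 − 50) = 50 + 0.6·2 = 51.2.

51.20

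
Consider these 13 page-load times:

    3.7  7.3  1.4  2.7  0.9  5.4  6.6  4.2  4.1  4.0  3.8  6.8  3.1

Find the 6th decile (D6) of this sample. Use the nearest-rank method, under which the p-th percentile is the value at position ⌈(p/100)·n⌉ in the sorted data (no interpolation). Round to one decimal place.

4.1

Sorted: 0.9, 1.4, 2.7, 3.1, 3.7, 3.8, 4.0, 4.1, 4.2, 5.4, 6.6, 6.8, 7.3.
n = 13.
Position = ⌈60/100 · 13⌉ = ⌈7.8⌉ = 8.
The value at rank 8 is 4.1.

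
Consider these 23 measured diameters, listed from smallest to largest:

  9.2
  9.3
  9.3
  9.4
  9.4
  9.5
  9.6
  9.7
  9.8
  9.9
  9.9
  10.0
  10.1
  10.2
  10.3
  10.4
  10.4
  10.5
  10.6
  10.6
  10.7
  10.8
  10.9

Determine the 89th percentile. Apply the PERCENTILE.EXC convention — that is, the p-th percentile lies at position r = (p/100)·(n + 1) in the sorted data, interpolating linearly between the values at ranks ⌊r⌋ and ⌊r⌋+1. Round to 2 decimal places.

n = 23.
r = (89/100)·(23 + 1) = 21.36.
Rank 21 is 10.7 and rank 22 is 10.8.
Interpolate: 10.7 + 0.36·(10.8 − 10.7) = 10.7 + 0.36·0.1 = 10.736.

10.74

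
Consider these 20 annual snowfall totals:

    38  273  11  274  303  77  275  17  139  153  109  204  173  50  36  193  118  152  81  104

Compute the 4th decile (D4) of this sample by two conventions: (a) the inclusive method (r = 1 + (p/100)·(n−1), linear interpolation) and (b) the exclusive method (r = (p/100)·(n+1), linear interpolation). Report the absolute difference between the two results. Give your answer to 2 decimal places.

Sorted: 11, 17, 36, 38, 50, 77, 81, 104, 109, 118, 139, 152, 153, 173, 193, 204, 273, 274, 275, 303.
n = 20.
(a) r = 8.6; between ranks 8 (104) and 9 (109): 107.
(b) r = 8.4; between ranks 8 (104) and 9 (109): 106.
|107 − 106| = 1.

1.00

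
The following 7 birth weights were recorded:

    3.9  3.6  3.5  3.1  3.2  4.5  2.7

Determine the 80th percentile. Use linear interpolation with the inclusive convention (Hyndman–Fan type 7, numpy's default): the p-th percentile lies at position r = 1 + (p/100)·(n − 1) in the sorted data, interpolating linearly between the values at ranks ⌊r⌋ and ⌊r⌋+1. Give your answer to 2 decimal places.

Sorted: 2.7, 3.1, 3.2, 3.5, 3.6, 3.9, 4.5.
n = 7.
r = 1 + (80/100)·(7 − 1) = 1 + 4.8 = 5.8.
Rank 5 is 3.6 and rank 6 is 3.9.
Interpolate: 3.6 + 0.8·(3.9 − 3.6) = 3.6 + 0.8·0.3 = 3.84.

3.84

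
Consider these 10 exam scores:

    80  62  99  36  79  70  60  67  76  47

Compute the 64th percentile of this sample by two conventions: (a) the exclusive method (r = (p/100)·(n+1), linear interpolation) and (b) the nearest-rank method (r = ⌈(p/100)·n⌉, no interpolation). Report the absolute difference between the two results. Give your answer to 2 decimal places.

0.12

Sorted: 36, 47, 60, 62, 67, 70, 76, 79, 80, 99.
n = 10.
(a) r = 7.04; between ranks 7 (76) and 8 (79): 76.12.
(b) the nearest-rank method: rank 7 → 76.
|76.12 − 76| = 0.12.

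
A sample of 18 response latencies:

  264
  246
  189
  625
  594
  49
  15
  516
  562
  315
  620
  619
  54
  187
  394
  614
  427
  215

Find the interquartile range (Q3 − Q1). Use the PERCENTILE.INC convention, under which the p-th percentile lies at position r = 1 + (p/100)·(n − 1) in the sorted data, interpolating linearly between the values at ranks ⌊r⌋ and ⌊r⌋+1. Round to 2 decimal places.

Sorted: 15, 49, 54, 187, 189, 215, 246, 264, 315, 394, 427, 516, 562, 594, 614, 619, 620, 625.
n = 18.
P25: r = 5.25; ranks 5–6 are 189, 215; interpolating gives 195.5.
P75: r = 13.75; ranks 13–14 are 562, 594; interpolating gives 586.
Difference: 586 − 195.5 = 390.5.

390.50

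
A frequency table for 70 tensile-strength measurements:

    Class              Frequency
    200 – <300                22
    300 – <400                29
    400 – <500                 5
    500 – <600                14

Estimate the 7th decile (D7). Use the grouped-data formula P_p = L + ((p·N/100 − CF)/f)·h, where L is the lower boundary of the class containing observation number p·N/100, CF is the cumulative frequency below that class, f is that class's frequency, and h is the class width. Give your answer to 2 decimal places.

393.10

N = 70; target position k = 70/100 · 70 = 49.
Cumulative frequencies: 22, 51, 56, 70.
Observation 49 falls in the class 300 – <400.
L = 300, CF = 22, f = 29, h = 100.
P70 = 300 + ((49 − 22)/29)·100 = 300 + 93.1034 = 393.103.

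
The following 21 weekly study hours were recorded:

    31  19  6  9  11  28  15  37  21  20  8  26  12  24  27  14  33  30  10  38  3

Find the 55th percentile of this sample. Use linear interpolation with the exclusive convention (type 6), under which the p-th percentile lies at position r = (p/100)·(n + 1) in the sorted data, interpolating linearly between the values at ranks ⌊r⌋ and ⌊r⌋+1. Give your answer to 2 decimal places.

21.30

Sorted: 3, 6, 8, 9, 10, 11, 12, 14, 15, 19, 20, 21, 24, 26, 27, 28, 30, 31, 33, 37, 38.
n = 21.
r = (55/100)·(21 + 1) = 12.1.
Rank 12 is 21 and rank 13 is 24.
Interpolate: 21 + 0.1·(24 − 21) = 21 + 0.1·3 = 21.3.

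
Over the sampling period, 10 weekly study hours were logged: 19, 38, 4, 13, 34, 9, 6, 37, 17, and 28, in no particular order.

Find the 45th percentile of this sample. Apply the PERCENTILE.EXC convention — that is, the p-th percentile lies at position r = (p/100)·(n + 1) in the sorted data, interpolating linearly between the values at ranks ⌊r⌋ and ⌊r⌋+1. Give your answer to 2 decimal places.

16.80

Sorted: 4, 6, 9, 13, 17, 19, 28, 34, 37, 38.
n = 10.
r = (45/100)·(10 + 1) = 4.95.
Rank 4 is 13 and rank 5 is 17.
Interpolate: 13 + 0.95·(17 − 13) = 13 + 0.95·4 = 16.8.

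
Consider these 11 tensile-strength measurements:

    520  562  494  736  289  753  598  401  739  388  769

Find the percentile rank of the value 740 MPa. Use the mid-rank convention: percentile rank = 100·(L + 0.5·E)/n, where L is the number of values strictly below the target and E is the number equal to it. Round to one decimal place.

81.8

Sorted: 289, 388, 401, 494, 520, 562, 598, 736, 739, 753, 769.
Count below 740: L = 9; count equal: E = 0; n = 11.
Percentile rank = 100·(9 + 0.5·0)/11 = 100·9/11 = 81.82.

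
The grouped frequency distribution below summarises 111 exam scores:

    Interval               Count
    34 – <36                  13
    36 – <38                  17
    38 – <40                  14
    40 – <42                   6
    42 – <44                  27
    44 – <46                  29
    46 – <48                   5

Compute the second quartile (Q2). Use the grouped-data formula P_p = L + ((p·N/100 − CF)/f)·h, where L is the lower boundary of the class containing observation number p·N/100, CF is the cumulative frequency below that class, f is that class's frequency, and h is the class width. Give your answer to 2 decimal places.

42.41

N = 111; target position k = 50/100 · 111 = 55.5.
Cumulative frequencies: 13, 30, 44, 50, 77, 106, 111.
Observation 55.5 falls in the class 42 – <44.
L = 42, CF = 50, f = 27, h = 2.
P50 = 42 + ((55.5 − 50)/27)·2 = 42 + 0.407407 = 42.4074.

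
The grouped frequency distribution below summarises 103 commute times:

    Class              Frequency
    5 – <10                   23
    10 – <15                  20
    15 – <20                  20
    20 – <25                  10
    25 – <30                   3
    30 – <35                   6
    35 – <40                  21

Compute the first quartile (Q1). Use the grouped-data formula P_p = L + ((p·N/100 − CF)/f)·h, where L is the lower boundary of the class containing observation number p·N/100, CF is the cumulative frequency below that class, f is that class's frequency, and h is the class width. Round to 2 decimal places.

10.69

N = 103; target position k = 25/100 · 103 = 25.75.
Cumulative frequencies: 23, 43, 63, 73, 76, 82, 103.
Observation 25.75 falls in the class 10 – <15.
L = 10, CF = 23, f = 20, h = 5.
P25 = 10 + ((25.75 − 23)/20)·5 = 10 + 0.6875 = 10.6875.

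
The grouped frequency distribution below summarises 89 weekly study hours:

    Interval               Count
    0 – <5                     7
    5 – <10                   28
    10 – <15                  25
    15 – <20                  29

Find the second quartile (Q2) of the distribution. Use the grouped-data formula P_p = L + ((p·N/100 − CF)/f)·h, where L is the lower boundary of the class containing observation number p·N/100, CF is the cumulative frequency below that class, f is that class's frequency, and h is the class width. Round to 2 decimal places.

N = 89; target position k = 50/100 · 89 = 44.5.
Cumulative frequencies: 7, 35, 60, 89.
Observation 44.5 falls in the class 10 – <15.
L = 10, CF = 35, f = 25, h = 5.
P50 = 10 + ((44.5 − 35)/25)·5 = 10 + 1.9 = 11.9.

11.90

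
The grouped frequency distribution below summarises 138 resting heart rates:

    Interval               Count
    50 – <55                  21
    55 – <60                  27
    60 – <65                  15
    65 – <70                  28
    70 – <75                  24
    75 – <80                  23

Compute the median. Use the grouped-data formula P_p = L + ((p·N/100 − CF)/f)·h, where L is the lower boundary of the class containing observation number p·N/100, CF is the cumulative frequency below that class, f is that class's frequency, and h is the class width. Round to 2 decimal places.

N = 138; target position k = 50/100 · 138 = 69.
Cumulative frequencies: 21, 48, 63, 91, 115, 138.
Observation 69 falls in the class 65 – <70.
L = 65, CF = 63, f = 28, h = 5.
P50 = 65 + ((69 − 63)/28)·5 = 65 + 1.07143 = 66.0714.

66.07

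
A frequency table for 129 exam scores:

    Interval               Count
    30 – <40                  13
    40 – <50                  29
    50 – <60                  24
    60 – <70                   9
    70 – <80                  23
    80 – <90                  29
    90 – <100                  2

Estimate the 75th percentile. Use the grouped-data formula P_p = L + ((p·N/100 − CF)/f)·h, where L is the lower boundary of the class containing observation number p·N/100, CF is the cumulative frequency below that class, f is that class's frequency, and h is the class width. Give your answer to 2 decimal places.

79.46

N = 129; target position k = 75/100 · 129 = 96.75.
Cumulative frequencies: 13, 42, 66, 75, 98, 127, 129.
Observation 96.75 falls in the class 70 – <80.
L = 70, CF = 75, f = 23, h = 10.
P75 = 70 + ((96.75 − 75)/23)·10 = 70 + 9.45652 = 79.4565.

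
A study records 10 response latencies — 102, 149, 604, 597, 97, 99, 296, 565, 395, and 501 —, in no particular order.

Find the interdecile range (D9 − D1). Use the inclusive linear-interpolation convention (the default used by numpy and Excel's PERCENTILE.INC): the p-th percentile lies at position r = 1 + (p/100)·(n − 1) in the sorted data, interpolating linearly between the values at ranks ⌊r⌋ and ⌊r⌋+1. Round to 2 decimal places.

498.90

Sorted: 97, 99, 102, 149, 296, 395, 501, 565, 597, 604.
n = 10.
P10: r = 1.9; ranks 1–2 are 97, 99; interpolating gives 98.8.
P90: r = 9.1; ranks 9–10 are 597, 604; interpolating gives 597.7.
Difference: 597.7 − 98.8 = 498.9.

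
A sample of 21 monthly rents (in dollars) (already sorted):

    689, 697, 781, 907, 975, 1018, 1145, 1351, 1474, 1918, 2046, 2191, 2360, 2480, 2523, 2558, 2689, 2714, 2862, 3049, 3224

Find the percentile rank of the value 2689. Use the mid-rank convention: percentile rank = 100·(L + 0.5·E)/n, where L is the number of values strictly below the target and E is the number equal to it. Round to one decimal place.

Count below 2689: L = 16; count equal: E = 1; n = 21.
Percentile rank = 100·(16 + 0.5·1)/21 = 100·16.5/21 = 78.57.

78.6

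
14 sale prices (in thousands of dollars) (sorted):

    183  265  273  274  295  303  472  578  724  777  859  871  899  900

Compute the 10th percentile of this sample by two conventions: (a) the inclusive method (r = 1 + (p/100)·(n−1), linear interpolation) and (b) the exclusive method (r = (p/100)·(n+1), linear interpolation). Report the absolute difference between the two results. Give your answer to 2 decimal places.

43.40

n = 14.
(a) r = 2.3; between ranks 2 (265) and 3 (273): 267.4.
(b) r = 1.5; between ranks 1 (183) and 2 (265): 224.
|267.4 − 224| = 43.4.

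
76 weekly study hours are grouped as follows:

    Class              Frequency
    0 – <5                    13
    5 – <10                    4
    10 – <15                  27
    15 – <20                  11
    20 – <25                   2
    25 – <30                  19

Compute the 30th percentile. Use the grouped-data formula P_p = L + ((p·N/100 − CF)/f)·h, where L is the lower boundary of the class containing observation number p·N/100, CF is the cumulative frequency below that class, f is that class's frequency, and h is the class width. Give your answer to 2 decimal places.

11.07

N = 76; target position k = 30/100 · 76 = 22.8.
Cumulative frequencies: 13, 17, 44, 55, 57, 76.
Observation 22.8 falls in the class 10 – <15.
L = 10, CF = 17, f = 27, h = 5.
P30 = 10 + ((22.8 − 17)/27)·5 = 10 + 1.07407 = 11.0741.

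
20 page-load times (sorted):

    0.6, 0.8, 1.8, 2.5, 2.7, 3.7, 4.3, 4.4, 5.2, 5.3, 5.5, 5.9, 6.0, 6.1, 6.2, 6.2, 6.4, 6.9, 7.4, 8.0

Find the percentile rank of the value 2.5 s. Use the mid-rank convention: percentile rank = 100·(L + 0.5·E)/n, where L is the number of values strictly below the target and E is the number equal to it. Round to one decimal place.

Count below 2.5: L = 3; count equal: E = 1; n = 20.
Percentile rank = 100·(3 + 0.5·1)/20 = 100·3.5/20 = 17.5.

17.5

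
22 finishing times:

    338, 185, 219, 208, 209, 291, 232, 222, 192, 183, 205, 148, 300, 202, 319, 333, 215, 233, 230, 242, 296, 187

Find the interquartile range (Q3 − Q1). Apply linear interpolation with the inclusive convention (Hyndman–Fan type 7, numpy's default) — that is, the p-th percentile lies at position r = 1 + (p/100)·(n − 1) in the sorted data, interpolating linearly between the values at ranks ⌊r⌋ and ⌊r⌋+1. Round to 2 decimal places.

76.00

Sorted: 148, 183, 185, 187, 192, 202, 205, 208, 209, 215, 219, 222, 230, 232, 233, 242, 291, 296, 300, 319, 333, 338.
n = 22.
P25: r = 6.25; ranks 6–7 are 202, 205; interpolating gives 202.75.
P75: r = 16.75; ranks 16–17 are 242, 291; interpolating gives 278.75.
Difference: 278.75 − 202.75 = 76.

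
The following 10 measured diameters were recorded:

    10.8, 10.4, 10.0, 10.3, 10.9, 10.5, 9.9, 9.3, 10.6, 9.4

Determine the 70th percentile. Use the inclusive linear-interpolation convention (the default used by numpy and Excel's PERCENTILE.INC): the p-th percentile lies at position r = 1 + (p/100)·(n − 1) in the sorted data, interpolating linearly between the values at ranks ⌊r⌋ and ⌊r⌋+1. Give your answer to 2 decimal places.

Sorted: 9.3, 9.4, 9.9, 10.0, 10.3, 10.4, 10.5, 10.6, 10.8, 10.9.
n = 10.
r = 1 + (70/100)·(10 − 1) = 1 + 6.3 = 7.3.
Rank 7 is 10.5 and rank 8 is 10.6.
Interpolate: 10.5 + 0.3·(10.6 − 10.5) = 10.5 + 0.3·0.1 = 10.53.

10.53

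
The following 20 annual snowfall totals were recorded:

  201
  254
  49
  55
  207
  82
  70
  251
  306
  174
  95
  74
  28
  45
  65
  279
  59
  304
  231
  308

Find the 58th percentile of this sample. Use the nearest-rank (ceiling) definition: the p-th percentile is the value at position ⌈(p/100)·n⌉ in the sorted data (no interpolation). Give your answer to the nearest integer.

201

Sorted: 28, 45, 49, 55, 59, 65, 70, 74, 82, 95, 174, 201, 207, 231, 251, 254, 279, 304, 306, 308.
n = 20.
Position = ⌈58/100 · 20⌉ = ⌈11.6⌉ = 12.
The value at rank 12 is 201.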